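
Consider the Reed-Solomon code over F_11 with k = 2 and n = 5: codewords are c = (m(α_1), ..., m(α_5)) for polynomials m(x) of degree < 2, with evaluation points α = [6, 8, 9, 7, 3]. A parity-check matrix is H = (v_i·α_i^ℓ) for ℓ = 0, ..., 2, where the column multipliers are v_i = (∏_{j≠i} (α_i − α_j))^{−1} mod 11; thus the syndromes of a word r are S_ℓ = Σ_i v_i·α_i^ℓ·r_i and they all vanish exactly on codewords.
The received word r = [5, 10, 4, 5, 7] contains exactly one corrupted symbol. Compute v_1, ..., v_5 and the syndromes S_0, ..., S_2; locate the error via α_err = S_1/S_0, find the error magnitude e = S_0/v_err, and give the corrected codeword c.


S = (4, 2, 1), error at position 1, error magnitude e = 5, c = [0, 10, 4, 5, 7].

Step 1: column multipliers v_i = (∏_{j≠i}(α_i − α_j))^{−1} mod 11.
  i = 1 (α = 6): (6−8)(6−9)(6−7)(6−3) = (−2)·(−3)·(−1)·3 = −18 ≡ 4, so v_1 = 4^{−1} = 3 (mod 11).
  i = 2 (α = 8): (8−6)(8−9)(8−7)(8−3) = 2·(−1)·1·5 = −10 ≡ 1, so v_2 = 1^{−1} = 1 (mod 11).
  i = 3 (α = 9): (9−6)(9−8)(9−7)(9−3) = 3·1·2·6 = 36 ≡ 3, so v_3 = 3^{−1} = 4 (mod 11).
  i = 4 (α = 7): (7−6)(7−8)(7−9)(7−3) = 1·(−1)·(−2)·4 = 8 ≡ 8, so v_4 = 8^{−1} = 7 (mod 11).
  i = 5 (α = 3): (3−6)(3−8)(3−9)(3−7) = (−3)·(−5)·(−6)·(−4) = 360 ≡ 8, so v_5 = 8^{−1} = 7 (mod 11).
  v = [3, 1, 4, 7, 7].
Step 2: syndromes of r = [5, 10, 4, 5, 7] (all sums mod 11).
  S_0 = Σ v_i r_i = 3·5 + 1·10 + 4·4 + 7·5 + 7·7 = 125 ≡ 4.
  S_1 = Σ v_i α_i r_i = 3·6·5 + 1·8·10 + 4·9·4 + 7·7·5 + 7·3·7 = 706 ≡ 2.
  α_i^2 mod 11 = [3, 9, 4, 5, 9].
  S_2 = Σ v_i α_i^2 r_i = 3·3·5 + 1·9·10 + 4·4·4 + 7·5·5 + 7·9·7 = 815 ≡ 1.
  S = (4, 2, 1) ≠ 0, so r is not a codeword (an error is present).
Step 3: locate the error. For a single error e at position i, S_ℓ = v_i·e·α_i^ℓ, so α_err = S_1/S_0.
  S_0^{−1} = 4^{−1} = 3 (mod 11), so α_err = 2·3 = 6 ≡ 6 = α_1. Error position i = 1.
  Consistency check: S_2/S_1 = 1·6 = 6 ≡ 6 = α_err ✓ (single-error assumption holds).
Step 4: error magnitude e = S_0/v_1 = S_0·∏_{j≠1}(α_1 − α_j) = 4·4 = 16 ≡ 5 (mod 11).
Step 5: correct position 1: c_1 = r_1 − e = 5 − 5 ≡ 0 (mod 11). Hence c = [0, 10, 4, 5, 7].
  Check: interpolating c through the α_i gives m(x) = 3 + 5·x (degree < 2) with m(α_i) = c_i for every i, so c is indeed a codeword.


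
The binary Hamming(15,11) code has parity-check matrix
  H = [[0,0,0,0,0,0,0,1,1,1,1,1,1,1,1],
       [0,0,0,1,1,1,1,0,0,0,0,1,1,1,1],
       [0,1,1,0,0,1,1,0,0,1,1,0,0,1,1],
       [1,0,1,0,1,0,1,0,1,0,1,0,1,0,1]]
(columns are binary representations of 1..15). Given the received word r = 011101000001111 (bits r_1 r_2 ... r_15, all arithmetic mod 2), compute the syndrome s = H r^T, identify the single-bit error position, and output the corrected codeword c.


s = (0, 0, 1, 1)^T, error position = 3, corrected codeword c = 010101000001111

Compute s = H r^T mod 2 one row at a time:
  s_1 = 0 + 0 + 0 + 0 + 1 + 1 + 1 + 1 = 4 ≡ 0 (mod 2).
  s_2 = 1 + 0 + 1 + 0 + 1 + 1 + 1 + 1 = 6 ≡ 0 (mod 2).
  s_3 = 1 + 1 + 1 + 0 + 0 + 0 + 1 + 1 = 5 ≡ 1 (mod 2).
  s_4 = 0 + 1 + 0 + 0 + 0 + 0 + 1 + 1 = 3 ≡ 1 (mod 2).
s = (0, 0, 1, 1)^T — this equals column 3 of H (binary 0011), so error is at position 3.
Correct: flip bit 3 of r = 011101000001111 to get c = 010101000001111.


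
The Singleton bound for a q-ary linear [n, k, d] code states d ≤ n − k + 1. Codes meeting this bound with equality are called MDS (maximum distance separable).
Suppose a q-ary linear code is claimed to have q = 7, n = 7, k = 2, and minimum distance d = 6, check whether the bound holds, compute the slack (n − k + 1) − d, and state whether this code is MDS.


Singleton RHS = n − k + 1 = 6, slack = 0, bound satisfied, MDS.

Singleton bound: d ≤ n − k + 1.
Here n = 7, k = 2, so n − k + 1 = 6.
Given d = 6, check d ≤ 6: YES.
Slack = (n − k + 1) − d = 0.
The code is MDS (slack = 0).
Description: the claimed parameters are [7, 2, 6]_7; such a code would be MDS (meets Singleton bound).


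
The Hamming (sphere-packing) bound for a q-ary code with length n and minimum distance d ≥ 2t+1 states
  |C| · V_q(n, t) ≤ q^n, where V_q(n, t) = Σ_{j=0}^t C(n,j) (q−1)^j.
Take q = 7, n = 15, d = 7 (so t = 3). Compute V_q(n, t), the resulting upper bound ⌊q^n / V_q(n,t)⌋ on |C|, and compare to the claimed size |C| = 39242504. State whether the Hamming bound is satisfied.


V_q(n, t) = 102151, q^n = 4747561509943, Hamming bound = 46475918, |C| = 39242504 ≤ bound (satisfied).

Step 1: Compute V_q(n, t) = Σ_{j=0}^3 C(n, j) (q−1)^j.
  j = 0: C(15,0)·(6)^0 = 1·1 = 1.
  j = 1: C(15,1)·(6)^1 = 15·6 = 90.
  j = 2: C(15,2)·(6)^2 = 105·36 = 3780.
  j = 3: C(15,3)·(6)^3 = 455·216 = 98280.
  V_q(n, t) = 1 + 90 + 3780 + 98280 = 102151.
Step 2: q^n = 7^15 = 4747561509943.
Step 3: Hamming bound ⌊q^n / V_q(n,t)⌋ = ⌊4747561509943/102151⌋ = 46475918.
Step 4: Compare |C| = 39242504 to 46475918: satisfied.
The claimed |C| lies below the Hamming bound.


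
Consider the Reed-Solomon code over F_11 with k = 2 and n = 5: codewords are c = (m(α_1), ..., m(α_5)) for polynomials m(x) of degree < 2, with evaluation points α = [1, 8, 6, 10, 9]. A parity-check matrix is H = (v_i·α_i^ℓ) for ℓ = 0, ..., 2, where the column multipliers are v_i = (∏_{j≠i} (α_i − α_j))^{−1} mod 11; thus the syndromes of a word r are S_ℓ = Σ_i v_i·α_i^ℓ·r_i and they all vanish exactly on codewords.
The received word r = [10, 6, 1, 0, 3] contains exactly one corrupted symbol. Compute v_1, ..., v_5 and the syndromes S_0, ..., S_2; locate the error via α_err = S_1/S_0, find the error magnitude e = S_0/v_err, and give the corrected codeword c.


S = (5, 5, 5), error at position 1, error magnitude e = 5, c = [5, 6, 1, 0, 3].

Step 1: column multipliers v_i = (∏_{j≠i}(α_i − α_j))^{−1} mod 11.
  i = 1 (α = 1): (1−8)(1−6)(1−10)(1−9) = (−7)·(−5)·(−9)·(−8) = 2520 ≡ 1, so v_1 = 1^{−1} = 1 (mod 11).
  i = 2 (α = 8): (8−1)(8−6)(8−10)(8−9) = 7·2·(−2)·(−1) = 28 ≡ 6, so v_2 = 6^{−1} = 2 (mod 11).
  i = 3 (α = 6): (6−1)(6−8)(6−10)(6−9) = 5·(−2)·(−4)·(−3) = −120 ≡ 1, so v_3 = 1^{−1} = 1 (mod 11).
  i = 4 (α = 10): (10−1)(10−8)(10−6)(10−9) = 9·2·4·1 = 72 ≡ 6, so v_4 = 6^{−1} = 2 (mod 11).
  i = 5 (α = 9): (9−1)(9−8)(9−6)(9−10) = 8·1·3·(−1) = −24 ≡ 9, so v_5 = 9^{−1} = 5 (mod 11).
  v = [1, 2, 1, 2, 5].
Step 2: syndromes of r = [10, 6, 1, 0, 3] (all sums mod 11).
  S_0 = Σ v_i r_i = 1·10 + 2·6 + 1·1 + 2·0 + 5·3 = 38 ≡ 5.
  S_1 = Σ v_i α_i r_i = 1·1·10 + 2·8·6 + 1·6·1 + 2·10·0 + 5·9·3 = 247 ≡ 5.
  α_i^2 mod 11 = [1, 9, 3, 1, 4].
  S_2 = Σ v_i α_i^2 r_i = 1·1·10 + 2·9·6 + 1·3·1 + 2·1·0 + 5·4·3 = 181 ≡ 5.
  S = (5, 5, 5) ≠ 0, so r is not a codeword (an error is present).
Step 3: locate the error. For a single error e at position i, S_ℓ = v_i·e·α_i^ℓ, so α_err = S_1/S_0.
  S_0^{−1} = 5^{−1} = 9 (mod 11), so α_err = 5·9 = 45 ≡ 1 = α_1. Error position i = 1.
  Consistency check: S_2/S_1 = 5·9 = 45 ≡ 1 = α_err ✓ (single-error assumption holds).
Step 4: error magnitude e = S_0/v_1 = S_0·∏_{j≠1}(α_1 − α_j) = 5·1 = 5 ≡ 5 (mod 11).
Step 5: correct position 1: c_1 = r_1 − e = 10 − 5 ≡ 5 (mod 11). Hence c = [5, 6, 1, 0, 3].
  Check: interpolating c through the α_i gives m(x) = 8 + 8·x (degree < 2) with m(α_i) = c_i for every i, so c is indeed a codeword.


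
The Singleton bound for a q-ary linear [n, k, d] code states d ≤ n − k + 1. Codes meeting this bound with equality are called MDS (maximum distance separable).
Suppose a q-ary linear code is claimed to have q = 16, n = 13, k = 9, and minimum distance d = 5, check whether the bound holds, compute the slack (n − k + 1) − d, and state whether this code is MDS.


Singleton RHS = n − k + 1 = 5, slack = 0, bound satisfied, MDS.

Singleton bound: d ≤ n − k + 1.
Here n = 13, k = 9, so n − k + 1 = 5.
Given d = 5, check d ≤ 5: YES.
Slack = (n − k + 1) − d = 0.
The code is MDS (slack = 0).
Description: the claimed parameters are [13, 9, 5]_16; such a code would be MDS (meets Singleton bound).


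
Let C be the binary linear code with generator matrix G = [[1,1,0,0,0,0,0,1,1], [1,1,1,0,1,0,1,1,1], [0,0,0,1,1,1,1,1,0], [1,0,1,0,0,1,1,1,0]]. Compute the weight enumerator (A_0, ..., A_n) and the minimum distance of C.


Weight distribution: A_0 = 1, A_3 = 2, A_4 = 5, A_5 = 4, A_6 = 2, A_7 = 2. Minimum distance d = 3.

Enumerate all 2^4 = 16 messages m ∈ F_2^4.
For each, compute codeword c = mG in F_2^9, then tally its weight.
  m = 0000 → c = 000000000, weight = 0.
  m = 1000 → c = 110000011, weight = 4.
  m = 0100 → c = 111010111, weight = 7.
  m = 1100 → c = 001010100, weight = 3.
  m = 0010 → c = 000111110, weight = 5.
  m = 1010 → c = 110111101, weight = 7.
  m = 0110 → c = 111101001, weight = 6.
  m = 1110 → c = 001101010, weight = 4.
  m = 0001 → c = 101001110, weight = 5.
  m = 1001 → c = 011001101, weight = 5.
  m = 0101 → c = 010011001, weight = 4.
  m = 1101 → c = 100011010, weight = 4.
  m = 0011 → c = 101110000, weight = 4.
  m = 1011 → c = 011110011, weight = 6.
  m = 0111 → c = 010100111, weight = 5.
  m = 1111 → c = 100100100, weight = 3.
Tally weights:
  weight 0: 1 codewords.
  weight 3: 2 codewords.
  weight 4: 5 codewords.
  weight 5: 4 codewords.
  weight 6: 2 codewords.
  weight 7: 2 codewords.
Minimum distance d = smallest w > 0 with A_w > 0 = 3.
Sanity: Σ A_w = 16 = 2^4 = 16 ✓.


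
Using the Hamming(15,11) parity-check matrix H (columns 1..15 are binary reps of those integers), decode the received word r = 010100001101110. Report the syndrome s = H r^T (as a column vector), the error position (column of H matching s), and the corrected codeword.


s = (1, 0, 1, 0)^T, error position = 10, corrected codeword c = 010100001001110

Compute s = H r^T mod 2 one row at a time:
  s_1 = 0 + 1 + 1 + 0 + 1 + 1 + 1 + 0 = 5 ≡ 1 (mod 2).
  s_2 = 1 + 0 + 0 + 0 + 1 + 1 + 1 + 0 = 4 ≡ 0 (mod 2).
  s_3 = 1 + 0 + 0 + 0 + 1 + 0 + 1 + 0 = 3 ≡ 1 (mod 2).
  s_4 = 0 + 0 + 0 + 0 + 1 + 0 + 1 + 0 = 2 ≡ 0 (mod 2).
s = (1, 0, 1, 0)^T — this equals column 10 of H (binary 1010), so error is at position 10.
Correct: flip bit 10 of r = 010100001101110 to get c = 010100001001110.


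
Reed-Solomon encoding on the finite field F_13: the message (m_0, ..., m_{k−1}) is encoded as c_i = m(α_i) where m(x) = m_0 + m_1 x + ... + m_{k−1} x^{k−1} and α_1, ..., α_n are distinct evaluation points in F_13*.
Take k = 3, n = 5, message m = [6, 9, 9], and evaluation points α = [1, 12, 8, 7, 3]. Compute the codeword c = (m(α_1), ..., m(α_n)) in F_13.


c = [11, 6, 4, 3, 10]

Message polynomial: m(x) = 6 + 9·x + 9·x^2 (mod 13).
For each evaluation point α_i, compute m(α_i) mod 13:
  α_1 = 1: Horner steps 9 → 5 → 11, so m(1) = 11.
  α_2 = 12: Horner steps 9 → 0 → 6, so m(12) = 6.
  α_3 = 8: Horner steps 9 → 3 → 4, so m(8) = 4.
  α_4 = 7: Horner steps 9 → 7 → 3, so m(7) = 3.
  α_5 = 3: Horner steps 9 → 10 → 10, so m(3) = 10.
Codeword c = [11, 6, 4, 3, 10] ∈ F_13^5.


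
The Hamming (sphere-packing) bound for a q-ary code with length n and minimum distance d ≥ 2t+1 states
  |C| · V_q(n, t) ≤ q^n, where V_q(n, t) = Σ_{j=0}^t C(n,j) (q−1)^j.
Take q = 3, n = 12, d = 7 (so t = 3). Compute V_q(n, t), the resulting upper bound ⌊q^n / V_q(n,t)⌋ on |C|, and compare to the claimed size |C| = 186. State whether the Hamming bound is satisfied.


V_q(n, t) = 2049, q^n = 531441, Hamming bound = 259, |C| = 186 ≤ bound (satisfied).

Step 1: Compute V_q(n, t) = Σ_{j=0}^3 C(n, j) (q−1)^j.
  j = 0: C(12,0)·(2)^0 = 1·1 = 1.
  j = 1: C(12,1)·(2)^1 = 12·2 = 24.
  j = 2: C(12,2)·(2)^2 = 66·4 = 264.
  j = 3: C(12,3)·(2)^3 = 220·8 = 1760.
  V_q(n, t) = 1 + 24 + 264 + 1760 = 2049.
Step 2: q^n = 3^12 = 531441.
Step 3: Hamming bound ⌊q^n / V_q(n,t)⌋ = ⌊531441/2049⌋ = 259.
Step 4: Compare |C| = 186 to 259: satisfied.
The claimed |C| lies below the Hamming bound.


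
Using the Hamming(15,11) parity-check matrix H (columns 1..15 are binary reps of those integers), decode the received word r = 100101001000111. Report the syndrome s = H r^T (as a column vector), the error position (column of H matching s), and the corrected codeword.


s = (0, 1, 1, 0)^T, error position = 6, corrected codeword c = 100100001000111

Compute s = H r^T mod 2 one row at a time:
  s_1 = 0 + 1 + 0 + 0 + 0 + 1 + 1 + 1 = 4 ≡ 0 (mod 2).
  s_2 = 1 + 0 + 1 + 0 + 0 + 1 + 1 + 1 = 5 ≡ 1 (mod 2).
  s_3 = 0 + 0 + 1 + 0 + 0 + 0 + 1 + 1 = 3 ≡ 1 (mod 2).
  s_4 = 1 + 0 + 0 + 0 + 1 + 0 + 1 + 1 = 4 ≡ 0 (mod 2).
s = (0, 1, 1, 0)^T — this equals column 6 of H (binary 0110), so error is at position 6.
Correct: flip bit 6 of r = 100101001000111 to get c = 100100001000111.


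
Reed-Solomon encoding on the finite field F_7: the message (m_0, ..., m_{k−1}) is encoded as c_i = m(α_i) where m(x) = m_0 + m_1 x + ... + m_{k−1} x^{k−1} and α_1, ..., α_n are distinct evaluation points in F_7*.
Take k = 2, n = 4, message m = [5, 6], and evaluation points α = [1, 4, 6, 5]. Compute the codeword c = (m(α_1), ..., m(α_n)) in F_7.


c = [4, 1, 6, 0]

Message polynomial: m(x) = 5 + 6·x (mod 7).
For each evaluation point α_i, compute m(α_i) mod 7:
  α_1 = 1: Horner steps 6 → 4, so m(1) = 4.
  α_2 = 4: Horner steps 6 → 1, so m(4) = 1.
  α_3 = 6: Horner steps 6 → 6, so m(6) = 6.
  α_4 = 5: Horner steps 6 → 0, so m(5) = 0.
Codeword c = [4, 1, 6, 0] ∈ F_7^4.


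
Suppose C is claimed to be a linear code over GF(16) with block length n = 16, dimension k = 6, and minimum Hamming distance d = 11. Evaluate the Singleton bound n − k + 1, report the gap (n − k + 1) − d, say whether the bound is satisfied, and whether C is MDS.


Singleton RHS = n − k + 1 = 11, slack = 0, bound satisfied, MDS.

Singleton bound: d ≤ n − k + 1.
Here n = 16, k = 6, so n − k + 1 = 11.
Given d = 11, check d ≤ 11: YES.
Slack = (n − k + 1) − d = 0.
The code is MDS (slack = 0).
Description: the claimed parameters are [16, 6, 11]_16; such a code would be MDS (meets Singleton bound).


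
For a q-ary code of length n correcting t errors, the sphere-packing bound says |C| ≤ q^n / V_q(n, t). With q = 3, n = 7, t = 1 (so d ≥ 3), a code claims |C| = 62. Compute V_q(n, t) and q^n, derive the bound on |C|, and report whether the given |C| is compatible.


V_q(n, t) = 15, q^n = 2187, Hamming bound = 145, |C| = 62 ≤ bound (satisfied).

Step 1: Compute V_q(n, t) = Σ_{j=0}^1 C(n, j) (q−1)^j.
  j = 0: C(7,0)·(2)^0 = 1·1 = 1.
  j = 1: C(7,1)·(2)^1 = 7·2 = 14.
  V_q(n, t) = 1 + 14 = 15.
Step 2: q^n = 3^7 = 2187.
Step 3: Hamming bound ⌊q^n / V_q(n,t)⌋ = ⌊2187/15⌋ = 145.
Step 4: Compare |C| = 62 to 145: satisfied.
The claimed |C| lies below the Hamming bound.


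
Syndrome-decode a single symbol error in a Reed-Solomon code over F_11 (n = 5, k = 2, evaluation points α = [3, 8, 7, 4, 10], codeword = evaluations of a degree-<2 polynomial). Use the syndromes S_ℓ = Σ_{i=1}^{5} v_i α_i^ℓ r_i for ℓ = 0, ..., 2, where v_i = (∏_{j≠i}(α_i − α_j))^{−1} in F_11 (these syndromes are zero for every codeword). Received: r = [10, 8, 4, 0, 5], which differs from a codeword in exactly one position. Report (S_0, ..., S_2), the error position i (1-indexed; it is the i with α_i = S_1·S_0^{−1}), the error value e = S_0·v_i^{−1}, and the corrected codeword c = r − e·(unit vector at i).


S = (6, 2, 8), error at position 4, error magnitude e = 8, c = [10, 8, 4, 3, 5].

Step 1: column multipliers v_i = (∏_{j≠i}(α_i − α_j))^{−1} mod 11.
  i = 1 (α = 3): (3−8)(3−7)(3−4)(3−10) = (−5)·(−4)·(−1)·(−7) = 140 ≡ 8, so v_1 = 8^{−1} = 7 (mod 11).
  i = 2 (α = 8): (8−3)(8−7)(8−4)(8−10) = 5·1·4·(−2) = −40 ≡ 4, so v_2 = 4^{−1} = 3 (mod 11).
  i = 3 (α = 7): (7−3)(7−8)(7−4)(7−10) = 4·(−1)·3·(−3) = 36 ≡ 3, so v_3 = 3^{−1} = 4 (mod 11).
  i = 4 (α = 4): (4−3)(4−8)(4−7)(4−10) = 1·(−4)·(−3)·(−6) = −72 ≡ 5, so v_4 = 5^{−1} = 9 (mod 11).
  i = 5 (α = 10): (10−3)(10−8)(10−7)(10−4) = 7·2·3·6 = 252 ≡ 10, so v_5 = 10^{−1} = 10 (mod 11).
  v = [7, 3, 4, 9, 10].
Step 2: syndromes of r = [10, 8, 4, 0, 5] (all sums mod 11).
  S_0 = Σ v_i r_i = 7·10 + 3·8 + 4·4 + 9·0 + 10·5 = 160 ≡ 6.
  S_1 = Σ v_i α_i r_i = 7·3·10 + 3·8·8 + 4·7·4 + 9·4·0 + 10·10·5 = 1014 ≡ 2.
  α_i^2 mod 11 = [9, 9, 5, 5, 1].
  S_2 = Σ v_i α_i^2 r_i = 7·9·10 + 3·9·8 + 4·5·4 + 9·5·0 + 10·1·5 = 976 ≡ 8.
  S = (6, 2, 8) ≠ 0, so r is not a codeword (an error is present).
Step 3: locate the error. For a single error e at position i, S_ℓ = v_i·e·α_i^ℓ, so α_err = S_1/S_0.
  S_0^{−1} = 6^{−1} = 2 (mod 11), so α_err = 2·2 = 4 ≡ 4 = α_4. Error position i = 4.
  Consistency check: S_2/S_1 = 8·6 = 48 ≡ 4 = α_err ✓ (single-error assumption holds).
Step 4: error magnitude e = S_0/v_4 = S_0·∏_{j≠4}(α_4 − α_j) = 6·5 = 30 ≡ 8 (mod 11).
Step 5: correct position 4: c_4 = r_4 − e = 0 − 8 ≡ 3 (mod 11). Hence c = [10, 8, 4, 3, 5].
  Check: interpolating c through the α_i gives m(x) = 9 + 4·x (degree < 2) with m(α_i) = c_i for every i, so c is indeed a codeword.


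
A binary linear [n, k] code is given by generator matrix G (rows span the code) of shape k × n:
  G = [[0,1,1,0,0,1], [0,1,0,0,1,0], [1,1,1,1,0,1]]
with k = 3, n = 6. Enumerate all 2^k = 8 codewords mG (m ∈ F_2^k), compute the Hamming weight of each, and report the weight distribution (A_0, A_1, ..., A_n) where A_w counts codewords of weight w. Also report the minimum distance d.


Weight distribution: A_0 = 1, A_2 = 2, A_3 = 2, A_4 = 1, A_5 = 2. Minimum distance d = 2.

Enumerate all 2^3 = 8 messages m ∈ F_2^3.
For each, compute codeword c = mG in F_2^6, then tally its weight.
  m = 000 → c = 000000, weight = 0.
  m = 100 → c = 011001, weight = 3.
  m = 010 → c = 010010, weight = 2.
  m = 110 → c = 001011, weight = 3.
  m = 001 → c = 111101, weight = 5.
  m = 101 → c = 100100, weight = 2.
  m = 011 → c = 101111, weight = 5.
  m = 111 → c = 110110, weight = 4.
Tally weights:
  weight 0: 1 codewords.
  weight 2: 2 codewords.
  weight 3: 2 codewords.
  weight 4: 1 codewords.
  weight 5: 2 codewords.
Minimum distance d = smallest w > 0 with A_w > 0 = 2.
Sanity: Σ A_w = 8 = 2^3 = 8 ✓.


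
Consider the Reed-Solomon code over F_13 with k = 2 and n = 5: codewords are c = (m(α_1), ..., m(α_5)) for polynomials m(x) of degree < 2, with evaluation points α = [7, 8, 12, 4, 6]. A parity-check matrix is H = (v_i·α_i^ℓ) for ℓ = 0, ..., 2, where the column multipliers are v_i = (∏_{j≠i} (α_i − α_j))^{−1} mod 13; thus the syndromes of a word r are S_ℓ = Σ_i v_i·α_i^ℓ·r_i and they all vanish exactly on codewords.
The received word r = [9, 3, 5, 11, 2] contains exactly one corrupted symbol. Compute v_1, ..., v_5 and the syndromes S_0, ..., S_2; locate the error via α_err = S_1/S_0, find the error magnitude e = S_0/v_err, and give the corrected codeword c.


S = (1, 4, 3), error at position 4, error magnitude e = 10, c = [9, 3, 5, 1, 2].

Step 1: column multipliers v_i = (∏_{j≠i}(α_i − α_j))^{−1} mod 13.
  i = 1 (α = 7): (7−8)(7−12)(7−4)(7−6) = (−1)·(−5)·3·1 = 15 ≡ 2, so v_1 = 2^{−1} = 7 (mod 13).
  i = 2 (α = 8): (8−7)(8−12)(8−4)(8−6) = 1·(−4)·4·2 = −32 ≡ 7, so v_2 = 7^{−1} = 2 (mod 13).
  i = 3 (α = 12): (12−7)(12−8)(12−4)(12−6) = 5·4·8·6 = 960 ≡ 11, so v_3 = 11^{−1} = 6 (mod 13).
  i = 4 (α = 4): (4−7)(4−8)(4−12)(4−6) = (−3)·(−4)·(−8)·(−2) = 192 ≡ 10, so v_4 = 10^{−1} = 4 (mod 13).
  i = 5 (α = 6): (6−7)(6−8)(6−12)(6−4) = (−1)·(−2)·(−6)·2 = −24 ≡ 2, so v_5 = 2^{−1} = 7 (mod 13).
  v = [7, 2, 6, 4, 7].
Step 2: syndromes of r = [9, 3, 5, 11, 2] (all sums mod 13).
  S_0 = Σ v_i r_i = 7·9 + 2·3 + 6·5 + 4·11 + 7·2 = 157 ≡ 1.
  S_1 = Σ v_i α_i r_i = 7·7·9 + 2·8·3 + 6·12·5 + 4·4·11 + 7·6·2 = 1109 ≡ 4.
  α_i^2 mod 13 = [10, 12, 1, 3, 10].
  S_2 = Σ v_i α_i^2 r_i = 7·10·9 + 2·12·3 + 6·1·5 + 4·3·11 + 7·10·2 = 1004 ≡ 3.
  S = (1, 4, 3) ≠ 0, so r is not a codeword (an error is present).
Step 3: locate the error. For a single error e at position i, S_ℓ = v_i·e·α_i^ℓ, so α_err = S_1/S_0.
  S_0^{−1} = 1^{−1} = 1 (mod 13), so α_err = 4·1 = 4 ≡ 4 = α_4. Error position i = 4.
  Consistency check: S_2/S_1 = 3·10 = 30 ≡ 4 = α_err ✓ (single-error assumption holds).
Step 4: error magnitude e = S_0/v_4 = S_0·∏_{j≠4}(α_4 − α_j) = 1·10 = 10 ≡ 10 (mod 13).
Step 5: correct position 4: c_4 = r_4 − e = 11 − 10 ≡ 1 (mod 13). Hence c = [9, 3, 5, 1, 2].
  Check: interpolating c through the α_i gives m(x) = 12 + 7·x (degree < 2) with m(α_i) = c_i for every i, so c is indeed a codeword.


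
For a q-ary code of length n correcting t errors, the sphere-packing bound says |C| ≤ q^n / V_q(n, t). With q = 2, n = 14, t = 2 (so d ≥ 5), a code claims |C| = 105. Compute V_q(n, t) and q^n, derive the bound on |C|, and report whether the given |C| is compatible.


V_q(n, t) = 106, q^n = 16384, Hamming bound = 154, |C| = 105 ≤ bound (satisfied).

Step 1: Compute V_q(n, t) = Σ_{j=0}^2 C(n, j) (q−1)^j.
  j = 0: C(14,0)·(1)^0 = 1·1 = 1.
  j = 1: C(14,1)·(1)^1 = 14·1 = 14.
  j = 2: C(14,2)·(1)^2 = 91·1 = 91.
  V_q(n, t) = 1 + 14 + 91 = 106.
Step 2: q^n = 2^14 = 16384.
Step 3: Hamming bound ⌊q^n / V_q(n,t)⌋ = ⌊16384/106⌋ = 154.
Step 4: Compare |C| = 105 to 154: satisfied.
The claimed |C| lies below the Hamming bound.


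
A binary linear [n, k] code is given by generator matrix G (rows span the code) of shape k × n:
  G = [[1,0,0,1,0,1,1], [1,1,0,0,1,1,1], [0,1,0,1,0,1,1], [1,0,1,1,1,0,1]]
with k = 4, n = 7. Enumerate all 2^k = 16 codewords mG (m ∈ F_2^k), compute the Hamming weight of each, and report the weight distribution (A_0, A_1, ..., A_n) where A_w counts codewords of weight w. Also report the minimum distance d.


Weight distribution: A_0 = 1, A_2 = 2, A_3 = 4, A_4 = 5, A_5 = 4. Minimum distance d = 2.

Enumerate all 2^4 = 16 messages m ∈ F_2^4.
For each, compute codeword c = mG in F_2^7, then tally its weight.
  m = 0000 → c = 0000000, weight = 0.
  m = 1000 → c = 1001011, weight = 4.
  m = 0100 → c = 1100111, weight = 5.
  m = 1100 → c = 0101100, weight = 3.
  m = 0010 → c = 0101011, weight = 4.
  m = 1010 → c = 1100000, weight = 2.
  m = 0110 → c = 1001100, weight = 3.
  m = 1110 → c = 0000111, weight = 3.
  m = 0001 → c = 1011101, weight = 5.
  m = 1001 → c = 0010110, weight = 3.
  m = 0101 → c = 0111010, weight = 4.
  m = 1101 → c = 1110001, weight = 4.
  m = 0011 → c = 1110110, weight = 5.
  m = 1011 → c = 0111101, weight = 5.
  m = 0111 → c = 0010001, weight = 2.
  m = 1111 → c = 1011010, weight = 4.
Tally weights:
  weight 0: 1 codewords.
  weight 2: 2 codewords.
  weight 3: 4 codewords.
  weight 4: 5 codewords.
  weight 5: 4 codewords.
Minimum distance d = smallest w > 0 with A_w > 0 = 2.
Sanity: Σ A_w = 16 = 2^4 = 16 ✓.


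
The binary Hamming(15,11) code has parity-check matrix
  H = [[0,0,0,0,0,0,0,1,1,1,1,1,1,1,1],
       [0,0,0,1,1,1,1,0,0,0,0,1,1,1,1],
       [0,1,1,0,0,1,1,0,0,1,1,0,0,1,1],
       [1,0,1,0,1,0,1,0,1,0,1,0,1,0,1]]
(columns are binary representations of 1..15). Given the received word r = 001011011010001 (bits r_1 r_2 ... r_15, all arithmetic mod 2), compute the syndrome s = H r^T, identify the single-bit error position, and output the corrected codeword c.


s = (0, 1, 0, 1)^T, error position = 5, corrected codeword c = 001001011010001

Compute s = H r^T mod 2 one row at a time:
  s_1 = 1 + 1 + 0 + 1 + 0 + 0 + 0 + 1 = 4 ≡ 0 (mod 2).
  s_2 = 0 + 1 + 1 + 0 + 0 + 0 + 0 + 1 = 3 ≡ 1 (mod 2).
  s_3 = 0 + 1 + 1 + 0 + 0 + 1 + 0 + 1 = 4 ≡ 0 (mod 2).
  s_4 = 0 + 1 + 1 + 0 + 1 + 1 + 0 + 1 = 5 ≡ 1 (mod 2).
s = (0, 1, 0, 1)^T — this equals column 5 of H (binary 0101), so error is at position 5.
Correct: flip bit 5 of r = 001011011010001 to get c = 001001011010001.


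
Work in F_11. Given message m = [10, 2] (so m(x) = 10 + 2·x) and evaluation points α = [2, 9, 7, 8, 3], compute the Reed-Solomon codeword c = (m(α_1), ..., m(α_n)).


c = [3, 6, 2, 4, 5]

Message polynomial: m(x) = 10 + 2·x (mod 11).
For each evaluation point α_i, compute m(α_i) mod 11:
  α_1 = 2: Horner steps 2 → 3, so m(2) = 3.
  α_2 = 9: Horner steps 2 → 6, so m(9) = 6.
  α_3 = 7: Horner steps 2 → 2, so m(7) = 2.
  α_4 = 8: Horner steps 2 → 4, so m(8) = 4.
  α_5 = 3: Horner steps 2 → 5, so m(3) = 5.
Codeword c = [3, 6, 2, 4, 5] ∈ F_11^5.


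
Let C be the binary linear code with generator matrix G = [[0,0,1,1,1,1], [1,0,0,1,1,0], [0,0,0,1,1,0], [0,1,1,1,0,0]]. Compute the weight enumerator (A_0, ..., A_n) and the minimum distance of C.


Weight distribution: A_0 = 1, A_1 = 1, A_2 = 2, A_3 = 6, A_4 = 5, A_5 = 1. Minimum distance d = 1.

Enumerate all 2^4 = 16 messages m ∈ F_2^4.
For each, compute codeword c = mG in F_2^6, then tally its weight.
  m = 0000 → c = 000000, weight = 0.
  m = 1000 → c = 001111, weight = 4.
  m = 0100 → c = 100110, weight = 3.
  m = 1100 → c = 101001, weight = 3.
  m = 0010 → c = 000110, weight = 2.
  m = 1010 → c = 001001, weight = 2.
  m = 0110 → c = 100000, weight = 1.
  m = 1110 → c = 101111, weight = 5.
  m = 0001 → c = 011100, weight = 3.
  m = 1001 → c = 010011, weight = 3.
  m = 0101 → c = 111010, weight = 4.
  m = 1101 → c = 110101, weight = 4.
  m = 0011 → c = 011010, weight = 3.
  m = 1011 → c = 010101, weight = 3.
  m = 0111 → c = 111100, weight = 4.
  m = 1111 → c = 110011, weight = 4.
Tally weights:
  weight 0: 1 codewords.
  weight 1: 1 codewords.
  weight 2: 2 codewords.
  weight 3: 6 codewords.
  weight 4: 5 codewords.
  weight 5: 1 codewords.
Minimum distance d = smallest w > 0 with A_w > 0 = 1.
Sanity: Σ A_w = 16 = 2^4 = 16 ✓.


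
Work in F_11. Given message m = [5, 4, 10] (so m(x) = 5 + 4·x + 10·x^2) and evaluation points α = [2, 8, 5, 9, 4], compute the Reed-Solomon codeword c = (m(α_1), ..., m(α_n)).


c = [9, 6, 0, 4, 5]

Message polynomial: m(x) = 5 + 4·x + 10·x^2 (mod 11).
For each evaluation point α_i, compute m(α_i) mod 11:
  α_1 = 2: Horner steps 10 → 2 → 9, so m(2) = 9.
  α_2 = 8: Horner steps 10 → 7 → 6, so m(8) = 6.
  α_3 = 5: Horner steps 10 → 10 → 0, so m(5) = 0.
  α_4 = 9: Horner steps 10 → 6 → 4, so m(9) = 4.
  α_5 = 4: Horner steps 10 → 0 → 5, so m(4) = 5.
Codeword c = [9, 6, 0, 4, 5] ∈ F_11^5.


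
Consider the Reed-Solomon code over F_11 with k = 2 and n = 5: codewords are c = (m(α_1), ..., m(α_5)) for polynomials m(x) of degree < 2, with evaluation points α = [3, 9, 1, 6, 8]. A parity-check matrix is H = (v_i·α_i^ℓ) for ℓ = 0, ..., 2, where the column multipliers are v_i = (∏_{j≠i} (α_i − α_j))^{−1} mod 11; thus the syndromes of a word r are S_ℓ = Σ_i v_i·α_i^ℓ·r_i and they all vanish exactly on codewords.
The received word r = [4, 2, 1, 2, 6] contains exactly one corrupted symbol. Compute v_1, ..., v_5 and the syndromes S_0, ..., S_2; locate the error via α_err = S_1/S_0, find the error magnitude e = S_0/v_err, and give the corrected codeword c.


S = (5, 8, 4), error at position 4, error magnitude e = 10, c = [4, 2, 1, 3, 6].

Step 1: column multipliers v_i = (∏_{j≠i}(α_i − α_j))^{−1} mod 11.
  i = 1 (α = 3): (3−9)(3−1)(3−6)(3−8) = (−6)·2·(−3)·(−5) = −180 ≡ 7, so v_1 = 7^{−1} = 8 (mod 11).
  i = 2 (α = 9): (9−3)(9−1)(9−6)(9−8) = 6·8·3·1 = 144 ≡ 1, so v_2 = 1^{−1} = 1 (mod 11).
  i = 3 (α = 1): (1−3)(1−9)(1−6)(1−8) = (−2)·(−8)·(−5)·(−7) = 560 ≡ 10, so v_3 = 10^{−1} = 10 (mod 11).
  i = 4 (α = 6): (6−3)(6−9)(6−1)(6−8) = 3·(−3)·5·(−2) = 90 ≡ 2, so v_4 = 2^{−1} = 6 (mod 11).
  i = 5 (α = 8): (8−3)(8−9)(8−1)(8−6) = 5·(−1)·7·2 = −70 ≡ 7, so v_5 = 7^{−1} = 8 (mod 11).
  v = [8, 1, 10, 6, 8].
Step 2: syndromes of r = [4, 2, 1, 2, 6] (all sums mod 11).
  S_0 = Σ v_i r_i = 8·4 + 1·2 + 10·1 + 6·2 + 8·6 = 104 ≡ 5.
  S_1 = Σ v_i α_i r_i = 8·3·4 + 1·9·2 + 10·1·1 + 6·6·2 + 8·8·6 = 580 ≡ 8.
  α_i^2 mod 11 = [9, 4, 1, 3, 9].
  S_2 = Σ v_i α_i^2 r_i = 8·9·4 + 1·4·2 + 10·1·1 + 6·3·2 + 8·9·6 = 774 ≡ 4.
  S = (5, 8, 4) ≠ 0, so r is not a codeword (an error is present).
Step 3: locate the error. For a single error e at position i, S_ℓ = v_i·e·α_i^ℓ, so α_err = S_1/S_0.
  S_0^{−1} = 5^{−1} = 9 (mod 11), so α_err = 8·9 = 72 ≡ 6 = α_4. Error position i = 4.
  Consistency check: S_2/S_1 = 4·7 = 28 ≡ 6 = α_err ✓ (single-error assumption holds).
Step 4: error magnitude e = S_0/v_4 = S_0·∏_{j≠4}(α_4 − α_j) = 5·2 = 10 ≡ 10 (mod 11).
Step 5: correct position 4: c_4 = r_4 − e = 2 − 10 ≡ 3 (mod 11). Hence c = [4, 2, 1, 3, 6].
  Check: interpolating c through the α_i gives m(x) = 5 + 7·x (degree < 2) with m(α_i) = c_i for every i, so c is indeed a codeword.


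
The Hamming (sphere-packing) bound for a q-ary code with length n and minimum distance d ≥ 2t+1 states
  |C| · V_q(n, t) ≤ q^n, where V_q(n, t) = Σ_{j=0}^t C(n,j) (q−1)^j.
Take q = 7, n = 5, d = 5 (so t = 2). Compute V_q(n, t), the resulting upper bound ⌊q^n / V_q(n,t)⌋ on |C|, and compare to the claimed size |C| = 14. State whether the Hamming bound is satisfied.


V_q(n, t) = 391, q^n = 16807, Hamming bound = 42, |C| = 14 ≤ bound (satisfied).

Step 1: Compute V_q(n, t) = Σ_{j=0}^2 C(n, j) (q−1)^j.
  j = 0: C(5,0)·(6)^0 = 1·1 = 1.
  j = 1: C(5,1)·(6)^1 = 5·6 = 30.
  j = 2: C(5,2)·(6)^2 = 10·36 = 360.
  V_q(n, t) = 1 + 30 + 360 = 391.
Step 2: q^n = 7^5 = 16807.
Step 3: Hamming bound ⌊q^n / V_q(n,t)⌋ = ⌊16807/391⌋ = 42.
Step 4: Compare |C| = 14 to 42: satisfied.
The claimed |C| lies below the Hamming bound.


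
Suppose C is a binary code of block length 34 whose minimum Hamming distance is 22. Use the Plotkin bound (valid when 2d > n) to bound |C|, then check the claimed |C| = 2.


Plotkin bound M ≤ 4; given |C| = 2 ≤ bound (satisfied).

Check applicability: 2d = 44, n = 34.
2d − n = 10 > 0, so Plotkin applies.
Compute d/(2d−n) = 22/10 ≈ 2.2000.
⌊d/(2d−n)⌋ = 2.
Plotkin bound: M ≤ 2·2 = 4.
Given |C| = 2, check: satisfied.
This |C| is below the Plotkin bound.


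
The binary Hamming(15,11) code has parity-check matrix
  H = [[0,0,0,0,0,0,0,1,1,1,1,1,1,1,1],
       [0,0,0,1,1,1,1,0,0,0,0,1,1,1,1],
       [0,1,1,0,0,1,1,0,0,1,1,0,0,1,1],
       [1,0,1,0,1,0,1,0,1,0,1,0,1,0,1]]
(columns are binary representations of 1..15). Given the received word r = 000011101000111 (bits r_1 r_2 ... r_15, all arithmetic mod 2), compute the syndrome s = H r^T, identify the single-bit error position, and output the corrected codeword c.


s = (0, 0, 0, 1)^T, error position = 1, corrected codeword c = 100011101000111

Compute s = H r^T mod 2 one row at a time:
  s_1 = 0 + 1 + 0 + 0 + 0 + 1 + 1 + 1 = 4 ≡ 0 (mod 2).
  s_2 = 0 + 1 + 1 + 1 + 0 + 1 + 1 + 1 = 6 ≡ 0 (mod 2).
  s_3 = 0 + 0 + 1 + 1 + 0 + 0 + 1 + 1 = 4 ≡ 0 (mod 2).
  s_4 = 0 + 0 + 1 + 1 + 1 + 0 + 1 + 1 = 5 ≡ 1 (mod 2).
s = (0, 0, 0, 1)^T — this equals column 1 of H (binary 0001), so error is at position 1.
Correct: flip bit 1 of r = 000011101000111 to get c = 100011101000111.


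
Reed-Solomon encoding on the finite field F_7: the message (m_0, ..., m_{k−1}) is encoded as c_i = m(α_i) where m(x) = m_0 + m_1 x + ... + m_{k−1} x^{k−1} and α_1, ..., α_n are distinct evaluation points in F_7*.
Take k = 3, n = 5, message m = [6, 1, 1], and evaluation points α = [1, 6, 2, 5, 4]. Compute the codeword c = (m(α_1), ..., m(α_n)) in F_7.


c = [1, 6, 5, 1, 5]

Message polynomial: m(x) = 6 + 1·x + 1·x^2 (mod 7).
For each evaluation point α_i, compute m(α_i) mod 7:
  α_1 = 1: Horner steps 1 → 2 → 1, so m(1) = 1.
  α_2 = 6: Horner steps 1 → 0 → 6, so m(6) = 6.
  α_3 = 2: Horner steps 1 → 3 → 5, so m(2) = 5.
  α_4 = 5: Horner steps 1 → 6 → 1, so m(5) = 1.
  α_5 = 4: Horner steps 1 → 5 → 5, so m(4) = 5.
Codeword c = [1, 6, 5, 1, 5] ∈ F_7^5.


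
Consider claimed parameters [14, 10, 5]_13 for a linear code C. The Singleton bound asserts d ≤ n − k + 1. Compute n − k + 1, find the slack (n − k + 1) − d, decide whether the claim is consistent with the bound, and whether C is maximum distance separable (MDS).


Singleton RHS = n − k + 1 = 5, slack = 0, bound satisfied, MDS.

Singleton bound: d ≤ n − k + 1.
Here n = 14, k = 10, so n − k + 1 = 5.
Given d = 5, check d ≤ 5: YES.
Slack = (n − k + 1) − d = 0.
The code is MDS (slack = 0).
Description: the claimed parameters are [14, 10, 5]_13; such a code would be MDS (meets Singleton bound).


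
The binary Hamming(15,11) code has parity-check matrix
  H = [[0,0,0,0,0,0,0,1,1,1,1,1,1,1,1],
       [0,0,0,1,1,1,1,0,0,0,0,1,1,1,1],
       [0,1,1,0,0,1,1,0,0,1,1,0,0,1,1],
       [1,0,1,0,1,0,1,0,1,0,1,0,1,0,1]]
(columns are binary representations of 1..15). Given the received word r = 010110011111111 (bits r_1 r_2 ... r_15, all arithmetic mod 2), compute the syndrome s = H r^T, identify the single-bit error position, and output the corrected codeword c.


s = (0, 0, 1, 1)^T, error position = 3, corrected codeword c = 011110011111111

Compute s = H r^T mod 2 one row at a time:
  s_1 = 1 + 1 + 1 + 1 + 1 + 1 + 1 + 1 = 8 ≡ 0 (mod 2).
  s_2 = 1 + 1 + 0 + 0 + 1 + 1 + 1 + 1 = 6 ≡ 0 (mod 2).
  s_3 = 1 + 0 + 0 + 0 + 1 + 1 + 1 + 1 = 5 ≡ 1 (mod 2).
  s_4 = 0 + 0 + 1 + 0 + 1 + 1 + 1 + 1 = 5 ≡ 1 (mod 2).
s = (0, 0, 1, 1)^T — this equals column 3 of H (binary 0011), so error is at position 3.
Correct: flip bit 3 of r = 010110011111111 to get c = 011110011111111.


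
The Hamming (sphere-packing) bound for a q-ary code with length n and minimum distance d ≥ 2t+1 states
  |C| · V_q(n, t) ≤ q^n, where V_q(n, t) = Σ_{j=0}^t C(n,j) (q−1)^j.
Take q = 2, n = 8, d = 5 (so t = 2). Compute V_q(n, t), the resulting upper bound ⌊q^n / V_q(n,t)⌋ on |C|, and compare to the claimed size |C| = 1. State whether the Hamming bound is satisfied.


V_q(n, t) = 37, q^n = 256, Hamming bound = 6, |C| = 1 ≤ bound (satisfied).

Step 1: Compute V_q(n, t) = Σ_{j=0}^2 C(n, j) (q−1)^j.
  j = 0: C(8,0)·(1)^0 = 1·1 = 1.
  j = 1: C(8,1)·(1)^1 = 8·1 = 8.
  j = 2: C(8,2)·(1)^2 = 28·1 = 28.
  V_q(n, t) = 1 + 8 + 28 = 37.
Step 2: q^n = 2^8 = 256.
Step 3: Hamming bound ⌊q^n / V_q(n,t)⌋ = ⌊256/37⌋ = 6.
Step 4: Compare |C| = 1 to 6: satisfied.
The claimed |C| lies below the Hamming bound.


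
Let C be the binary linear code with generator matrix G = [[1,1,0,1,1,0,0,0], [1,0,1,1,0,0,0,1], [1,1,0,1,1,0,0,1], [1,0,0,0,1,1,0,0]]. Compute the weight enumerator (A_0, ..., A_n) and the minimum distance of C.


Weight distribution: A_0 = 1, A_1 = 1, A_3 = 4, A_4 = 7, A_5 = 3. Minimum distance d = 1.

Enumerate all 2^4 = 16 messages m ∈ F_2^4.
For each, compute codeword c = mG in F_2^8, then tally its weight.
  m = 0000 → c = 00000000, weight = 0.
  m = 1000 → c = 11011000, weight = 4.
  m = 0100 → c = 10110001, weight = 4.
  m = 1100 → c = 01101001, weight = 4.
  m = 0010 → c = 11011001, weight = 5.
  m = 1010 → c = 00000001, weight = 1.
  m = 0110 → c = 01101000, weight = 3.
  m = 1110 → c = 10110000, weight = 3.
  m = 0001 → c = 10001100, weight = 3.
  m = 1001 → c = 01010100, weight = 3.
  m = 0101 → c = 00111101, weight = 5.
  m = 1101 → c = 11100101, weight = 5.
  m = 0011 → c = 01010101, weight = 4.
  m = 1011 → c = 10001101, weight = 4.
  m = 0111 → c = 11100100, weight = 4.
  m = 1111 → c = 00111100, weight = 4.
Tally weights:
  weight 0: 1 codewords.
  weight 1: 1 codewords.
  weight 3: 4 codewords.
  weight 4: 7 codewords.
  weight 5: 3 codewords.
Minimum distance d = smallest w > 0 with A_w > 0 = 1.
Sanity: Σ A_w = 16 = 2^4 = 16 ✓.


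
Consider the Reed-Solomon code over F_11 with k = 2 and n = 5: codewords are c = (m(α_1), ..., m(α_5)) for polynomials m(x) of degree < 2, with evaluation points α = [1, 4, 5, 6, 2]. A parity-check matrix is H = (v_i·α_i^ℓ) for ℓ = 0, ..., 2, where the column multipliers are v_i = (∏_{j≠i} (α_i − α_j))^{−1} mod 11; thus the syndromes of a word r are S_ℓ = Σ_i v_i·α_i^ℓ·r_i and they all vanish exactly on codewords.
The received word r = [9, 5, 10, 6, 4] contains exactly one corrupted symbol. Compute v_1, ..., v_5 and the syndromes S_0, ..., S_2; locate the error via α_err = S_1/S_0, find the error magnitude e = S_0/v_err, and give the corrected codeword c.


S = (1, 5, 3), error at position 3, error magnitude e = 10, c = [9, 5, 0, 6, 4].

Step 1: column multipliers v_i = (∏_{j≠i}(α_i − α_j))^{−1} mod 11.
  i = 1 (α = 1): (1−4)(1−5)(1−6)(1−2) = (−3)·(−4)·(−5)·(−1) = 60 ≡ 5, so v_1 = 5^{−1} = 9 (mod 11).
  i = 2 (α = 4): (4−1)(4−5)(4−6)(4−2) = 3·(−1)·(−2)·2 = 12 ≡ 1, so v_2 = 1^{−1} = 1 (mod 11).
  i = 3 (α = 5): (5−1)(5−4)(5−6)(5−2) = 4·1·(−1)·3 = −12 ≡ 10, so v_3 = 10^{−1} = 10 (mod 11).
  i = 4 (α = 6): (6−1)(6−4)(6−5)(6−2) = 5·2·1·4 = 40 ≡ 7, so v_4 = 7^{−1} = 8 (mod 11).
  i = 5 (α = 2): (2−1)(2−4)(2−5)(2−6) = 1·(−2)·(−3)·(−4) = −24 ≡ 9, so v_5 = 9^{−1} = 5 (mod 11).
  v = [9, 1, 10, 8, 5].
Step 2: syndromes of r = [9, 5, 10, 6, 4] (all sums mod 11).
  S_0 = Σ v_i r_i = 9·9 + 1·5 + 10·10 + 8·6 + 5·4 = 254 ≡ 1.
  S_1 = Σ v_i α_i r_i = 9·1·9 + 1·4·5 + 10·5·10 + 8·6·6 + 5·2·4 = 929 ≡ 5.
  α_i^2 mod 11 = [1, 5, 3, 3, 4].
  S_2 = Σ v_i α_i^2 r_i = 9·1·9 + 1·5·5 + 10·3·10 + 8·3·6 + 5·4·4 = 630 ≡ 3.
  S = (1, 5, 3) ≠ 0, so r is not a codeword (an error is present).
Step 3: locate the error. For a single error e at position i, S_ℓ = v_i·e·α_i^ℓ, so α_err = S_1/S_0.
  S_0^{−1} = 1^{−1} = 1 (mod 11), so α_err = 5·1 = 5 ≡ 5 = α_3. Error position i = 3.
  Consistency check: S_2/S_1 = 3·9 = 27 ≡ 5 = α_err ✓ (single-error assumption holds).
Step 4: error magnitude e = S_0/v_3 = S_0·∏_{j≠3}(α_3 − α_j) = 1·10 = 10 ≡ 10 (mod 11).
Step 5: correct position 3: c_3 = r_3 − e = 10 − 10 ≡ 0 (mod 11). Hence c = [9, 5, 0, 6, 4].
  Check: interpolating c through the α_i gives m(x) = 3 + 6·x (degree < 2) with m(α_i) = c_i for every i, so c is indeed a codeword.


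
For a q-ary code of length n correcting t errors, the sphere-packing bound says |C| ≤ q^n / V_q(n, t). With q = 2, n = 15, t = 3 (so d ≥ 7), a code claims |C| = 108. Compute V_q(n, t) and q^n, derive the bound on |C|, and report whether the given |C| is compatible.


V_q(n, t) = 576, q^n = 32768, Hamming bound = 56, |C| = 108 > bound (violated).

Step 1: Compute V_q(n, t) = Σ_{j=0}^3 C(n, j) (q−1)^j.
  j = 0: C(15,0)·(1)^0 = 1·1 = 1.
  j = 1: C(15,1)·(1)^1 = 15·1 = 15.
  j = 2: C(15,2)·(1)^2 = 105·1 = 105.
  j = 3: C(15,3)·(1)^3 = 455·1 = 455.
  V_q(n, t) = 1 + 15 + 105 + 455 = 576.
Step 2: q^n = 2^15 = 32768.
Step 3: Hamming bound ⌊q^n / V_q(n,t)⌋ = ⌊32768/576⌋ = 56.
Step 4: Compare |C| = 108 to 56: violated.
The claimed |C| lies above the Hamming bound, so no 2-ary code of length 15 with d ≥ 7 can have 108 codewords.


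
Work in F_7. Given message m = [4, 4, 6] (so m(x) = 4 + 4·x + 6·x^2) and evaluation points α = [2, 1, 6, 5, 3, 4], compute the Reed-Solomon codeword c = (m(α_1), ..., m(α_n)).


c = [1, 0, 6, 6, 0, 4]

Message polynomial: m(x) = 4 + 4·x + 6·x^2 (mod 7).
For each evaluation point α_i, compute m(α_i) mod 7:
  α_1 = 2: Horner steps 6 → 2 → 1, so m(2) = 1.
  α_2 = 1: Horner steps 6 → 3 → 0, so m(1) = 0.
  α_3 = 6: Horner steps 6 → 5 → 6, so m(6) = 6.
  α_4 = 5: Horner steps 6 → 6 → 6, so m(5) = 6.
  α_5 = 3: Horner steps 6 → 1 → 0, so m(3) = 0.
  α_6 = 4: Horner steps 6 → 0 → 4, so m(4) = 4.
Codeword c = [1, 0, 6, 6, 0, 4] ∈ F_7^6.


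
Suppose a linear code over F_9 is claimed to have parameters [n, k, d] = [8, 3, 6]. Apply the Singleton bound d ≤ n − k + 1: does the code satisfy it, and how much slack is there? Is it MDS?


Singleton RHS = n − k + 1 = 6, slack = 0, bound satisfied, MDS.

Singleton bound: d ≤ n − k + 1.
Here n = 8, k = 3, so n − k + 1 = 6.
Given d = 6, check d ≤ 6: YES.
Slack = (n − k + 1) − d = 0.
The code is MDS (slack = 0).
Description: the claimed parameters are [8, 3, 6]_9; such a code would be MDS (meets Singleton bound).
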